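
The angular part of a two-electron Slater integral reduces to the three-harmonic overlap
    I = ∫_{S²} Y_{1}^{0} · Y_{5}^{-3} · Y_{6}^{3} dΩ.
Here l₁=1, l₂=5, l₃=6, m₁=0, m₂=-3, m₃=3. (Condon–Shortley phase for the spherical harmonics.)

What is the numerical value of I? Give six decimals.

-0.212310

Checks pass: Σm=0; 12 even; l₃=6∈[4,6].
(2·1+1)(2·5+1)(2·6+1) = 429
Δ: 0! 2! 10! / 13! → 1/858
sum: t=0:+1/14400 = 1/14400
3j²(1 5 6; 0 0 0) = Δ·Π!·Σ² = 6/143  (sign +1)
sum: t=0:+1/80640 = 1/80640
3j²(1 5 6; 0 -3 3) = Δ·Π!·Σ² = 9/286  (sign -1)
combine: 4πI² = 429·6/143·9/286 = 81/143
take √, sign -1: I = -0.21230956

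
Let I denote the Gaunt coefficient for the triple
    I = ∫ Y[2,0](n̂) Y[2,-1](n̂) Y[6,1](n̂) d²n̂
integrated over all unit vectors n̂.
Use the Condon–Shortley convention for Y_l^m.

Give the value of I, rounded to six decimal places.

0.000000

|2−2|≤6≤2+2 violated ⇒ I = 0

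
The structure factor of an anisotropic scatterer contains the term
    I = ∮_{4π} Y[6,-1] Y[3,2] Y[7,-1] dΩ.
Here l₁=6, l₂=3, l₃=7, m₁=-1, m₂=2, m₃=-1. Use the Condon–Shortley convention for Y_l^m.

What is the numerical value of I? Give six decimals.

Rules hold: Σm=0, L=16 even, 3≤7≤9.
N = 13·7·15 = 1365
Δ = 2!·10!·4!/17! = 1/2042040
Racah Σ t=0..2: t=0:+1/207360 t=1:−1/57600 t=2:+1/207360 = -1/129600
⇒ 3j(6 3 7; 0 0 0)² = 168/12155, sgn +1
Racah Σ t=1..2: t=1:−1/414720 t=2:+1/172800 = 7/2073600
⇒ 3j(6 3 7; -1 2 -1)² = 343/29172, sgn +1
4πI² = N·(3j₀)²·(3jₘ)² = 100842/454597
I = +1·√(0.221827/4π) = 0.13286253

0.132863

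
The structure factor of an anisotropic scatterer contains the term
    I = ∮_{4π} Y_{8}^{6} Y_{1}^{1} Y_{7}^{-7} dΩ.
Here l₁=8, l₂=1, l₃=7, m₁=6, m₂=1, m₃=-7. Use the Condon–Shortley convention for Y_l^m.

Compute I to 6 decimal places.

0.030597

m-sum 0 ✓  L=16 even ✓  7≤7≤9 ✓
Π(2lᵢ+1) = 17×3×15 = 765
triangle coeff Δ(8,1,7) = 1/2040
Σ_t [1,1]: t=1:−1/25401600 = -1/25401600
(3j)²=8/255 [(8 1 7; 0 0 0)], sign=+1
Σ_t [2,2]: t=2:+1/174356582400 = 1/174356582400
(3j)²=1/2040 [(8 1 7; 6 1 -7)], sign=+1
⇒ 4πI² = 1/85
I = (+1)√(1/85/(4π)) = 0.03059748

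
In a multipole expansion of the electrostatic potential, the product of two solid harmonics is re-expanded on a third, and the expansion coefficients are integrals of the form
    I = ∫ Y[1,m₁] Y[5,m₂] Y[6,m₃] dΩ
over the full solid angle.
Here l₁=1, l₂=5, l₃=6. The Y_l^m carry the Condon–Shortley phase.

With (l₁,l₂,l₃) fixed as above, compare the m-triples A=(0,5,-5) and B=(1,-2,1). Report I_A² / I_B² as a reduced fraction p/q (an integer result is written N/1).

Same 1,5,6: normalisation and zero-m 3j drop out of the ratio.
A: Δ: 0! 2! 10! / 13! → 1/858; sum: t=0:+1/3628800 = 1/3628800; 3j²(1 5 6; 0 5 -5) = Δ·Π!·Σ² = 1/78  (sign -1)
B: Δ: 0! 2! 10! / 13! → 1/858; sum: t=0:+1/60480 = 1/60480; 3j²(1 5 6; 1 -2 1) = Δ·Π!·Σ² = 5/429  (sign -1)
I_A²/I_B² = (1/78)/(5/429) = 11/10

11/10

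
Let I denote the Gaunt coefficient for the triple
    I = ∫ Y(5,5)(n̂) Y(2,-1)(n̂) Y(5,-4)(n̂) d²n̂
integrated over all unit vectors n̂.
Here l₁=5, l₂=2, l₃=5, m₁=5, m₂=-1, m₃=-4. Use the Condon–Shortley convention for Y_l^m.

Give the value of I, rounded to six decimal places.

-0.187924

Rules hold: Σm=0, L=12 even, 3≤5≤7.
N = 11·5·11 = 605
Δ = 2!·8!·2!/13! = 1/38610
Racah Σ t=0..2: t=0:+1/2880 t=1:−1/576 t=2:+1/2880 = -1/960
⇒ 3j(5 2 5; 0 0 0)² = 10/429, sgn +1
Racah Σ t=0..0: t=0:+1/80640 = 1/80640
⇒ 3j(5 2 5; 5 -1 -4)² = 9/286, sgn -1
4πI² = N·(3j₀)²·(3jₘ)² = 75/169
I = -1·√(0.443787/4π) = -0.18792404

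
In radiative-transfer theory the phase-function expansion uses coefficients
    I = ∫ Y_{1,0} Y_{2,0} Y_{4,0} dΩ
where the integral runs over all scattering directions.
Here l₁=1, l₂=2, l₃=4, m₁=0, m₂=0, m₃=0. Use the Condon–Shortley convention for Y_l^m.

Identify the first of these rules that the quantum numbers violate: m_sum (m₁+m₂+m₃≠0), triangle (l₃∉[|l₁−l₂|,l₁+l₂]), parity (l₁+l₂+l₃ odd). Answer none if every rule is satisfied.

m₁+m₂+m₃ = 0 + 0 + 0 = 0  ✓
triangle: |1−2|=1 ≤ l₃=4 ≤ 1+2=3  ✗
parity: l₁+l₂+l₃ = 7 is odd

triangle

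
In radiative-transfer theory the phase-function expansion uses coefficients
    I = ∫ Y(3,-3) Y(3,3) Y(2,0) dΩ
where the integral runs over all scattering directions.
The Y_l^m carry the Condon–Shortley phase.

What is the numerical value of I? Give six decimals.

Checks pass: Σm=0; 8 even; l₃=2∈[0,6].
(2·3+1)(2·3+1)(2·2+1) = 245
Δ: 4! 2! 2! / 9! → 1/3780
sum: t=1:−1/24 t=2:+1/4 t=3:−1/24 = 1/6
3j²(3 3 2; 0 0 0) = Δ·Π!·Σ² = 4/105  (sign +1)
sum: t=4:+1/96 = 1/96
3j²(3 3 2; -3 3 0) = Δ·Π!·Σ² = 5/84  (sign +1)
combine: 4πI² = 245·4/105·5/84 = 5/9
take √, sign +1: I = 0.21026104

0.210261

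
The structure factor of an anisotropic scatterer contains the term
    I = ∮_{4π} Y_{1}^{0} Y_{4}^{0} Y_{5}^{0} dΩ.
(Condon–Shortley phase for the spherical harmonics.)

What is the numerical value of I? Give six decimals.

Checks pass: Σm=0; 10 even; l₃=5∈[3,5].
(2·1+1)(2·4+1)(2·5+1) = 297
Δ: 0! 2! 8! / 11! → 1/495
sum: t=0:+1/576 = 1/576
3j²(1 4 5; 0 0 0) = Δ·Π!·Σ² = 5/99  (sign -1)
(m-triple is (0,0,0) — same symbol as above.)
combine: 4πI² = 297·5/99·5/99 = 25/33
take √, sign +1: I = 0.24553200

0.245532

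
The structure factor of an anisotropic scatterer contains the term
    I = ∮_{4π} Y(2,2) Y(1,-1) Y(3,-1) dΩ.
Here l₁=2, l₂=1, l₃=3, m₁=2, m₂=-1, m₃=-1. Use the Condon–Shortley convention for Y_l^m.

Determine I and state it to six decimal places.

-0.082589

Checks pass: Σm=0; 6 even; l₃=3∈[1,3].
(2·2+1)(2·1+1)(2·3+1) = 105
Δ: 0! 4! 2! / 7! → 1/105
sum: t=0:+1/4 = 1/4
3j²(2 1 3; 0 0 0) = Δ·Π!·Σ² = 3/35  (sign -1)
sum: t=0:+1/48 = 1/48
3j²(2 1 3; 2 -1 -1) = Δ·Π!·Σ² = 1/105  (sign +1)
combine: 4πI² = 105·3/35·1/105 = 3/35
take √, sign -1: I = -0.08258890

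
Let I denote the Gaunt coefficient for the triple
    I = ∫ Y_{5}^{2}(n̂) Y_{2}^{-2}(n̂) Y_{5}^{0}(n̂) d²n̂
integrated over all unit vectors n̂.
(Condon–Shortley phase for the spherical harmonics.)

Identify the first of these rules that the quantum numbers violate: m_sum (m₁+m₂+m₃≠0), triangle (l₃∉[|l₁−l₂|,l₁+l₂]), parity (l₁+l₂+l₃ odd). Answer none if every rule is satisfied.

azimuthal sum: 2 − 2 + 0 = 0  ✓
3 ≤ 5 ≤ 7 (triangle on l)  ✓
L = 5 + 2 + 5 = 12 (even)  ✓

none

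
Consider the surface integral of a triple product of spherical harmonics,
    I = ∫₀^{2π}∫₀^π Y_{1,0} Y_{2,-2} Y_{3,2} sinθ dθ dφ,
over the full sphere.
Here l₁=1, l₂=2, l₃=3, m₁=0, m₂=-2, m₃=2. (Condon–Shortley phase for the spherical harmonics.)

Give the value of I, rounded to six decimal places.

0.184674

m-sum 0 ✓  L=6 even ✓  1≤3≤3 ✓
Π(2lᵢ+1) = 3×5×7 = 105
triangle coeff Δ(1,2,3) = 1/105
Σ_t [0,0]: t=0:+1/4 = 1/4
(3j)²=3/35 [(1 2 3; 0 0 0)], sign=-1
Σ_t [0,0]: t=0:+1/24 = 1/24
(3j)²=1/21 [(1 2 3; 0 -2 2)], sign=-1
⇒ 4πI² = 3/7
I = (+1)√(3/7/(4π)) = 0.18467439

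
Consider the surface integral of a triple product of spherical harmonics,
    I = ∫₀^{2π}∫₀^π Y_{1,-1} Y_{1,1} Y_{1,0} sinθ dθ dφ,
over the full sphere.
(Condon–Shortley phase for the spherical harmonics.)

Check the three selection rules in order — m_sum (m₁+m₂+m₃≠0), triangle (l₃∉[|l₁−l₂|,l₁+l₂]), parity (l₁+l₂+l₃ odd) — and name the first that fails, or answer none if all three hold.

m₁+m₂+m₃ = -1 + 1 + 0 = 0  ✓
triangle: |1−1|=0 ≤ l₃=1 ≤ 1+1=2  ✓
parity: l₁+l₂+l₃ = 3 is odd  ✗

parity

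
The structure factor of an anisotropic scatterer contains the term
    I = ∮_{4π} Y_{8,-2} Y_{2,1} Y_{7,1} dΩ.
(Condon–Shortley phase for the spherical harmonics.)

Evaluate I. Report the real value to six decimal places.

Σlᵢ=17 odd — θ-integrand is odd under cosθ→−cosθ; I=0

0.000000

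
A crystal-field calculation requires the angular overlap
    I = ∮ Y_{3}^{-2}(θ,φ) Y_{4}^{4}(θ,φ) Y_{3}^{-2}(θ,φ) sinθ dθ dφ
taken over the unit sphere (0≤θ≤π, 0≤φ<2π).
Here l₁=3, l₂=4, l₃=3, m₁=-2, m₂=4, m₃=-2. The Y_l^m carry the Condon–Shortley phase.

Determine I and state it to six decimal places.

0.214561

m-sum 0 ✓  L=10 even ✓  1≤3≤7 ✓
Π(2lᵢ+1) = 7×9×7 = 441
triangle coeff Δ(3,4,3) = 1/34650
Σ_t [1,3]: t=1:−1/72 t=2:+1/16 t=3:−1/72 = 5/144
(3j)²=2/77 [(3 4 3; 0 0 0)], sign=-1
Σ_t [4,4]: t=4:+1/576 = 1/576
(3j)²=5/99 [(3 4 3; -2 4 -2)], sign=-1
⇒ 4πI² = 70/121
I = (+1)√(70/121/(4π)) = 0.21456131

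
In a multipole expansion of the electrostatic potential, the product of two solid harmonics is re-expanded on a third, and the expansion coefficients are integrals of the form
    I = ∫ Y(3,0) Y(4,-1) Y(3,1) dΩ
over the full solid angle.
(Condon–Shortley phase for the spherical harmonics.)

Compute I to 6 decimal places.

-0.099323

Rules hold: Σm=0, L=10 even, 1≤3≤7.
N = 7·9·7 = 441
Δ = 4!·2!·4!/11! = 1/34650
Racah Σ t=1..3: t=1:−1/72 t=2:+1/16 t=3:−1/72 = 5/144
⇒ 3j(3 4 3; 0 0 0)² = 2/77, sgn -1
Racah Σ t=1..3: t=1:−1/48 t=2:+1/24 t=3:−1/288 = 5/288
⇒ 3j(3 4 3; 0 -1 1)² = 5/462, sgn +1
4πI² = N·(3j₀)²·(3jₘ)² = 15/121
I = -1·√(0.123967/4π) = -0.09932258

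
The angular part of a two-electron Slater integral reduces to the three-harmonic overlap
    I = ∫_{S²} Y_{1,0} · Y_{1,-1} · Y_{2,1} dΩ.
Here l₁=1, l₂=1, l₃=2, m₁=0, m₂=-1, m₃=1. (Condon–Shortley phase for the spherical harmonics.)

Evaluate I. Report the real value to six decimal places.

m-sum 0 ✓  L=4 even ✓  0≤2≤2 ✓
Π(2lᵢ+1) = 3×3×5 = 45
triangle coeff Δ(1,1,2) = 1/30
Σ_t [0,0]: t=0:+1/1 = 1/1
(3j)²=2/15 [(1 1 2; 0 0 0)], sign=+1
Σ_t [0,0]: t=0:+1/2 = 1/2
(3j)²=1/10 [(1 1 2; 0 -1 1)], sign=-1
⇒ 4πI² = 3/5
I = (-1)√(3/5/(4π)) = -0.21850969

-0.218510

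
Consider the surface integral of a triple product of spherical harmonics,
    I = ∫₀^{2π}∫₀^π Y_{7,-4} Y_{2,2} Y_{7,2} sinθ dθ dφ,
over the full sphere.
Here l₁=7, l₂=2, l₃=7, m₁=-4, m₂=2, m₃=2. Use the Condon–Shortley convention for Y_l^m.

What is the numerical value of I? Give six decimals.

-0.163963

m-sum 0 ✓  L=16 even ✓  5≤7≤9 ✓
Π(2lᵢ+1) = 15×5×15 = 1125
triangle coeff Δ(7,2,7) = 1/185640
Σ_t [0,2]: t=0:+1/2419200 t=1:−1/518400 t=2:+1/2419200 = -1/907200
(3j)²=56/3315 [(7 2 7; 0 0 0)], sign=+1
Σ_t [2,2]: t=2:+1/8709120 = 1/8709120
(3j)²=55/3094 [(7 2 7; -4 2 2)], sign=-1
⇒ 4πI² = 16500/48841
I = (-1)√(16500/48841/(4π)) = -0.16396259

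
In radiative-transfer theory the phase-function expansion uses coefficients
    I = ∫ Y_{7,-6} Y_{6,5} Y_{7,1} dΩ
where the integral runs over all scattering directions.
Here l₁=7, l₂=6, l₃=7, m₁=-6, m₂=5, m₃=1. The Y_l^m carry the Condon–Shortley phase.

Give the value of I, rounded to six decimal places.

m-sum 0 ✓  L=20 even ✓  1≤7≤13 ✓
Π(2lᵢ+1) = 15×13×15 = 2925
triangle coeff Δ(7,6,7) = 1/2444321880
Σ_t [0,6]: t=0:+1/2612736000 t=1:−1/20736000 t=2:+1/1658880 t=3:−1/746496 t=4:+1/1658880 t=5:−1/20736000 t=6:+1/2612736000 = -1/4354560
(3j)²=1000/138567 [(7 6 7; 0 0 0)], sign=+1
Σ_t [5,6]: t=5:−1/3483648000 t=6:+1/435456000 = 1/497664000
(3j)²=77/6460 [(7 6 7; -6 5 1)], sign=+1
⇒ 4πI² = 26250/104329
I = (+1)√(26250/104329/(4π)) = 0.14150025

0.141500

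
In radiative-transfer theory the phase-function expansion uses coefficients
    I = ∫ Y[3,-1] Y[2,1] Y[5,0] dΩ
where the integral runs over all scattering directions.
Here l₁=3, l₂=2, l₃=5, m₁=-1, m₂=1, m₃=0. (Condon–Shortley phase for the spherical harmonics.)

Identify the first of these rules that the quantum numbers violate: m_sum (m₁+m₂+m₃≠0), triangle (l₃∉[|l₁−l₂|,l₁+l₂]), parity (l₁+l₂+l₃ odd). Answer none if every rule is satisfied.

none

m₁+m₂+m₃ = -1 + 1 + 0 = 0  ✓
triangle: |3−2|=1 ≤ l₃=5 ≤ 3+2=5  ✓
parity: l₁+l₂+l₃ = 10 is even  ✓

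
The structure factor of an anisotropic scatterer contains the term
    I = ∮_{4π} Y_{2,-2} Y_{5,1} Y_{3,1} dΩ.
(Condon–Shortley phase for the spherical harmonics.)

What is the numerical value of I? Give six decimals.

m-sum 0 ✓  L=10 even ✓  3≤3≤7 ✓
Π(2lᵢ+1) = 5×11×7 = 385
triangle coeff Δ(2,5,3) = 1/2310
Σ_t [2,2]: t=2:+1/144 = 1/144
(3j)²=10/231 [(2 5 3; 0 0 0)], sign=-1
Σ_t [4,4]: t=4:+1/1152 = 1/1152
(3j)²=1/154 [(2 5 3; -2 1 1)], sign=+1
⇒ 4πI² = 25/231
I = (-1)√(25/231/(4π)) = -0.09280237

-0.092802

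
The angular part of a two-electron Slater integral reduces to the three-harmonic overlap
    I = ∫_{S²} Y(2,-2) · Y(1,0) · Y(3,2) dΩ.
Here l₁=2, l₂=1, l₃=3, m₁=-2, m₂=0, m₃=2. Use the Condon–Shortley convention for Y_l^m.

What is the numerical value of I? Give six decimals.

Rules hold: Σm=0, L=6 even, 1≤3≤3.
N = 5·3·7 = 105
Δ = 0!·4!·2!/7! = 1/105
Racah Σ t=0..0: t=0:+1/4 = 1/4
⇒ 3j(2 1 3; 0 0 0)² = 3/35, sgn -1
Racah Σ t=0..0: t=0:+1/24 = 1/24
⇒ 3j(2 1 3; -2 0 2)² = 1/21, sgn -1
4πI² = N·(3j₀)²·(3jₘ)² = 3/7
I = +1·√(0.428571/4π) = 0.18467439

0.184674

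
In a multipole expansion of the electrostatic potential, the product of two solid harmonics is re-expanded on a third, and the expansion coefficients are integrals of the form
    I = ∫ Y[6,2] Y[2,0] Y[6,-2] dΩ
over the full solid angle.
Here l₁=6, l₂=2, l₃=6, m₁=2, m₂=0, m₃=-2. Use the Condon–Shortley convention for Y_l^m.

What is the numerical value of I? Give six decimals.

0.114688

m-sum 0 ✓  L=14 even ✓  4≤6≤8 ✓
Π(2lᵢ+1) = 13×5×13 = 845
triangle coeff Δ(6,2,6) = 1/90090
Σ_t [0,2]: t=0:+1/69120 t=1:−1/14400 t=2:+1/69120 = -7/172800
(3j)²=14/715 [(6 2 6; 0 0 0)], sign=-1
Σ_t [0,2]: t=0:+1/69120 t=1:−1/30240 t=2:+1/322560 = -1/64512
(3j)²=10/1001 [(6 2 6; 2 0 -2)], sign=-1
⇒ 4πI² = 20/121
I = (+1)√(20/121/(4π)) = 0.11468784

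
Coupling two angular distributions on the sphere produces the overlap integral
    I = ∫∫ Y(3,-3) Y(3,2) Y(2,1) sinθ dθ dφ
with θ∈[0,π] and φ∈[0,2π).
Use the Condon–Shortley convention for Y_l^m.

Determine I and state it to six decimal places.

-0.210261

Rules hold: Σm=0, L=8 even, 0≤2≤6.
N = 7·7·5 = 245
Δ = 4!·2!·2!/9! = 1/3780
Racah Σ t=1..3: t=1:−1/24 t=2:+1/4 t=3:−1/24 = 1/6
⇒ 3j(3 3 2; 0 0 0)² = 4/105, sgn +1
Racah Σ t=4..4: t=4:+1/48 = 1/48
⇒ 3j(3 3 2; -3 2 1)² = 5/84, sgn -1
4πI² = N·(3j₀)²·(3jₘ)² = 5/9
I = -1·√(0.555556/4π) = -0.21026104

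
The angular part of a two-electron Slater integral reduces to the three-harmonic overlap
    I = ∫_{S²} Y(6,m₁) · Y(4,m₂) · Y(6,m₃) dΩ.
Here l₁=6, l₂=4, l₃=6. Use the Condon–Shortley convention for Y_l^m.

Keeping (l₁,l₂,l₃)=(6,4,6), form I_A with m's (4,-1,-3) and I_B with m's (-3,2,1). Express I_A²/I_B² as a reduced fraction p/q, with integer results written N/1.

Same 6,4,6: normalisation and zero-m 3j drop out of the ratio.
A: Δ: 4! 8! 4! / 17! → 1/15315300; sum: t=0:+1/207360 t=1:−1/120960 t=2:+1/967680 = -1/414720; 3j²(6 4 6; 4 -1 -3) = Δ·Π!·Σ² = 21/4862  (sign +1)
B: Δ: 4! 8! 4! / 17! → 1/15315300; sum: t=2:+1/483840 t=3:−1/51840 t=4:+1/69120 = -1/362880; 3j²(6 4 6; -3 2 1) = Δ·Π!·Σ² = 16/17017  (sign +1)
I_A²/I_B² = (21/4862)/(16/17017) = 147/32

147/32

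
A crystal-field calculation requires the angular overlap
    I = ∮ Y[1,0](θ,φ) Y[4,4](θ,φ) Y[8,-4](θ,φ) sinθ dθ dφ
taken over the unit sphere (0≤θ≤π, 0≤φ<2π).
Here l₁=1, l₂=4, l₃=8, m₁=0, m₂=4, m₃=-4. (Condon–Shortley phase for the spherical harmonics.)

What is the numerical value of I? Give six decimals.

0.000000

l₃=8 ∉ [3,5] — triangle fails ⇒ I = 0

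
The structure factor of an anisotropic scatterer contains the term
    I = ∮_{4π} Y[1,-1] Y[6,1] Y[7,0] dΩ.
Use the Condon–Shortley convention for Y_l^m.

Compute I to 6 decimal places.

0.160342

Checks pass: Σm=0; 14 even; l₃=7∈[5,7].
(2·1+1)(2·6+1)(2·7+1) = 585
Δ: 0! 2! 12! / 15! → 1/1365
sum: t=0:+1/518400 = 1/518400
3j²(1 6 7; 0 0 0) = Δ·Π!·Σ² = 7/195  (sign -1)
sum: t=0:+1/1209600 = 1/1209600
3j²(1 6 7; -1 1 0) = Δ·Π!·Σ² = 1/65  (sign -1)
combine: 4πI² = 585·7/195·1/65 = 21/65
take √, sign +1: I = 0.16034227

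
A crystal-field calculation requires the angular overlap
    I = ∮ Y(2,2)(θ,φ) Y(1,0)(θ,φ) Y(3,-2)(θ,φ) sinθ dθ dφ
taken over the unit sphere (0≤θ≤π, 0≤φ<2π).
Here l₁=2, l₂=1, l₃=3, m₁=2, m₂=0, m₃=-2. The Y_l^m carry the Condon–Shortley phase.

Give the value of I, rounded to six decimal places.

0.184674

m-sum 0 ✓  L=6 even ✓  1≤3≤3 ✓
Π(2lᵢ+1) = 5×3×7 = 105
triangle coeff Δ(2,1,3) = 1/105
Σ_t [0,0]: t=0:+1/4 = 1/4
(3j)²=3/35 [(2 1 3; 0 0 0)], sign=-1
Σ_t [0,0]: t=0:+1/24 = 1/24
(3j)²=1/21 [(2 1 3; 2 0 -2)], sign=-1
⇒ 4πI² = 3/7
I = (+1)√(3/7/(4π)) = 0.18467439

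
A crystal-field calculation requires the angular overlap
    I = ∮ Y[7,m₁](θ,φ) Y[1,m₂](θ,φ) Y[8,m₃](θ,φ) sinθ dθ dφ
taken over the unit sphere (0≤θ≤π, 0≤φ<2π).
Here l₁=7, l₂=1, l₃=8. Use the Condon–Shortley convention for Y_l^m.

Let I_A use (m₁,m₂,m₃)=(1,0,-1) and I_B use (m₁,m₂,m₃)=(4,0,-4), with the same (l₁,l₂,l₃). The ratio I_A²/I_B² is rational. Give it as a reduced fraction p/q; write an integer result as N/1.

21/16

Same 7,1,8: normalisation and zero-m 3j drop out of the ratio.
A: Δ: 0! 14! 2! / 17! → 1/2040; sum: t=0:+1/29030400 = 1/29030400; 3j²(7 1 8; 1 0 -1) = Δ·Π!·Σ² = 21/680  (sign -1)
B: Δ: 0! 14! 2! / 17! → 1/2040; sum: t=0:+1/239500800 = 1/239500800; 3j²(7 1 8; 4 0 -4) = Δ·Π!·Σ² = 2/85  (sign +1)
I_A²/I_B² = (21/680)/(2/85) = 21/16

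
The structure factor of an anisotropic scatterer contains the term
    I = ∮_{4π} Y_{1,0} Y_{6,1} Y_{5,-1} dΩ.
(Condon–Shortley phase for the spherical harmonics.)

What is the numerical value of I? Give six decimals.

-0.241725

Checks pass: Σm=0; 12 even; l₃=5∈[5,7].
(2·1+1)(2·6+1)(2·5+1) = 429
Δ: 2! 0! 10! / 13! → 1/858
sum: t=1:−1/14400 = -1/14400
3j²(1 6 5; 0 0 0) = Δ·Π!·Σ² = 6/143  (sign +1)
sum: t=1:−1/17280 = -1/17280
3j²(1 6 5; 0 1 -1) = Δ·Π!·Σ² = 35/858  (sign -1)
combine: 4πI² = 429·6/143·35/858 = 105/143
take √, sign -1: I = -0.24172507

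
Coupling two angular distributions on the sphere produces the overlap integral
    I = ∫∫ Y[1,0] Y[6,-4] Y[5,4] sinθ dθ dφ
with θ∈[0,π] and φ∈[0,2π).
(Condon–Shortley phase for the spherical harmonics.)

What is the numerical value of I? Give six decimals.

0.182727

m-sum 0 ✓  L=12 even ✓  5≤5≤7 ✓
Π(2lᵢ+1) = 3×13×11 = 429
triangle coeff Δ(1,6,5) = 1/858
Σ_t [1,1]: t=1:−1/14400 = -1/14400
(3j)²=6/143 [(1 6 5; 0 0 0)], sign=+1
Σ_t [1,1]: t=1:−1/362880 = -1/362880
(3j)²=10/429 [(1 6 5; 0 -4 4)], sign=+1
⇒ 4πI² = 60/143
I = (+1)√(60/143/(4π)) = 0.18272698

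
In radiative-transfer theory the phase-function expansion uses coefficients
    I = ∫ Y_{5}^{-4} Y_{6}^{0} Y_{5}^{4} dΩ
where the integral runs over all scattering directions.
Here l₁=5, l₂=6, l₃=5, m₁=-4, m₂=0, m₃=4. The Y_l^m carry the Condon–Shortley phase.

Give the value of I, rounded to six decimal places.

Rules hold: Σm=0, L=16 even, 1≤5≤11.
N = 11·13·11 = 1573
Δ = 6!·4!·6!/17! = 1/28588560
Racah Σ t=1..5: t=1:−1/345600 t=2:+1/13824 t=3:−1/5184 t=4:+1/13824 t=5:−1/345600 = -7/129600
⇒ 3j(5 6 5; 0 0 0)² = 80/7293, sgn +1
Racah Σ t=5..6: t=5:−1/345600 t=6:+1/3110400 = -1/388800
⇒ 3j(5 6 5; -4 0 4)² = 192/12155, sgn +1
4πI² = N·(3j₀)²·(3jₘ)² = 1024/3757
I = +1·√(0.272558/4π) = 0.14727345

0.147273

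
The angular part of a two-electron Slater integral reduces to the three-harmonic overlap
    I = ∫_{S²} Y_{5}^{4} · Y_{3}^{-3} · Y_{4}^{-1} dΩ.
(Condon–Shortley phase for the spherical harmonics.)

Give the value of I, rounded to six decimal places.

Rules hold: Σm=0, L=12 even, 2≤4≤8.
N = 11·7·9 = 693
Δ = 4!·6!·2!/13! = 1/180180
Racah Σ t=1..3: t=1:−1/576 t=2:+1/144 t=3:−1/576 = 1/288
⇒ 3j(5 3 4; 0 0 0)² = 20/1001, sgn +1
Racah Σ t=0..0: t=0:+1/5760 = 1/5760
⇒ 3j(5 3 4; 4 -3 -1)² = 9/286, sgn -1
4πI² = N·(3j₀)²·(3jₘ)² = 810/1859
I = -1·√(0.435718/4π) = -0.18620781

-0.186208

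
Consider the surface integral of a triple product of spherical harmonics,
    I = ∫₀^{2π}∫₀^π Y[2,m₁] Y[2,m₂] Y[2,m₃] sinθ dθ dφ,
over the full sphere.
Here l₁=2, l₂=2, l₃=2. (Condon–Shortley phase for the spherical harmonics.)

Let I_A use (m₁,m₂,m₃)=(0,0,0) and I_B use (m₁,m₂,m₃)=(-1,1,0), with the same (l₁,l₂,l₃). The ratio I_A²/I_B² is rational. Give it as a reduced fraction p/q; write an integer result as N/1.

4/1

Same 2,2,2: normalisation and zero-m 3j drop out of the ratio.
A: Δ: 2! 2! 2! / 7! → 1/630; sum: t=0:+1/8 t=1:−1/1 t=2:+1/8 = -3/4; 3j²(2 2 2; 0 0 0) = Δ·Π!·Σ² = 2/35  (sign -1)
B: Δ: 2! 2! 2! / 7! → 1/630; sum: t=1:−1/4 t=2:+1/2 = 1/4; 3j²(2 2 2; -1 1 0) = Δ·Π!·Σ² = 1/70  (sign +1)
I_A²/I_B² = (2/35)/(1/70) = 4/1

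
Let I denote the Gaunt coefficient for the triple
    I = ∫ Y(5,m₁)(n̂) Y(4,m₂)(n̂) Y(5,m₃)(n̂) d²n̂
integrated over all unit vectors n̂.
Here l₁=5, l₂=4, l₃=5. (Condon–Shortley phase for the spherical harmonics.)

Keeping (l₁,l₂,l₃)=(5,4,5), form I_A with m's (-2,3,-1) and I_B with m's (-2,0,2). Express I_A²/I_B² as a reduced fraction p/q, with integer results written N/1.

Same 5,4,5: normalisation and zero-m 3j drop out of the ratio.
A: Δ: 4! 6! 4! / 15! → 1/3153150; sum: t=3:−1/6912 t=4:+1/5184 = 1/20736; 3j²(5 4 5; -2 3 -1) = Δ·Π!·Σ² = 5/2574  (sign +1)
B: Δ: 4! 6! 4! / 15! → 1/3153150; sum: t=1:−1/25920 t=2:+1/1920 t=3:−1/1728 t=4:+1/20736 = -1/20736; 3j²(5 4 5; -2 0 2) = Δ·Π!·Σ² = 1/2574  (sign +1)
I_A²/I_B² = (5/2574)/(1/2574) = 5/1

5/1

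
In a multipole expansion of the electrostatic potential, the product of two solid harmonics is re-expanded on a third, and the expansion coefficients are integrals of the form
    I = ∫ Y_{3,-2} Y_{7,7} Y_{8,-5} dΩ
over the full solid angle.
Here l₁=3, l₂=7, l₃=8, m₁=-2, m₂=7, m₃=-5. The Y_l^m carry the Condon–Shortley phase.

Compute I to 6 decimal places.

Checks pass: Σm=0; 18 even; l₃=8∈[4,10].
(2·3+1)(2·7+1)(2·8+1) = 1785
Δ: 2! 4! 12! / 19! → 1/5290740
sum: t=0:+1/7257600 t=1:−1/2073600 t=2:+1/7257600 = -1/4838400
3j²(3 7 8; 0 0 0) = Δ·Π!·Σ² = 252/20995  (sign -1)
sum: t=2:+1/5748019200 = 1/5748019200
3j²(3 7 8; -2 7 -5) = Δ·Π!·Σ² = 13/5814  (sign -1)
combine: 4πI² = 1785·252/20995·13/5814 = 294/6137
take √, sign +1: I = 0.06174342

0.061743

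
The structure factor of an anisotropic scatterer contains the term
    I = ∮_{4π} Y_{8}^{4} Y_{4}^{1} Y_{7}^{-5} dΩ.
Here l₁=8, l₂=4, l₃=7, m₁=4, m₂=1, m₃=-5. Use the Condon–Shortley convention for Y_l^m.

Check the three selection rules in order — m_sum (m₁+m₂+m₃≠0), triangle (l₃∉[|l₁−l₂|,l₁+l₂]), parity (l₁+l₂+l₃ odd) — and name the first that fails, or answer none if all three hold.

m₁+m₂+m₃ = 4 + 1 − 5 = 0  ✓
triangle: |8−4|=4 ≤ l₃=7 ≤ 8+4=12  ✓
parity: l₁+l₂+l₃ = 19 is odd  ✗

parity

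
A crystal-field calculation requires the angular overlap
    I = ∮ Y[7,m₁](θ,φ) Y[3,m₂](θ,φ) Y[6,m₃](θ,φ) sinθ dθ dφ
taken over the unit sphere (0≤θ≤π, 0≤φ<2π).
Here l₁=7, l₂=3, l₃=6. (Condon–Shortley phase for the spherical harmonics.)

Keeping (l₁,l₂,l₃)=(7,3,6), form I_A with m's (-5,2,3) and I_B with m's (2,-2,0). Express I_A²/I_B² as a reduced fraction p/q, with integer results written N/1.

1375/672

l's match ⇒ only the (l;m) 3-j factors differ between A and B.
A: triangle coeff Δ(7,3,6) = 1/2042040; Σ_t [3,4]: t=3:−1/4354560 t=4:+1/1935360 = 1/3483648; (3j)²=125/12376 [(7 3 6; -5 2 3)], sign=-1
B: triangle coeff Δ(7,3,6) = 1/2042040; Σ_t [0,1]: t=0:+1/345600 t=1:−1/207360 = -1/518400; (3j)²=12/2431 [(7 3 6; 2 -2 0)], sign=-1
I_A²/I_B² = (125/12376)/(12/2431) = 1375/672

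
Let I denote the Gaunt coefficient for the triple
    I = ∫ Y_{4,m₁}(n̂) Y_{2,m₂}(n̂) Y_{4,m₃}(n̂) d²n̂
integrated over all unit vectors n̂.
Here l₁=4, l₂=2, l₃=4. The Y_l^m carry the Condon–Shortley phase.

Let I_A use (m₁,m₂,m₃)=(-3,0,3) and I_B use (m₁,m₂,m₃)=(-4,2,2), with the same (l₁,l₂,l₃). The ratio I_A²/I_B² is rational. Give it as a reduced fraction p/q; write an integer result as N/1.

7/24

Shared (l₁,l₂,l₃)=(4,2,4): N and (l;000)² cancel in I_A²/I_B².
A: Δ = 2!·6!·2!/11! = 1/13860; Racah Σ t=1..2: t=1:−1/720 t=2:+1/480 = 1/1440; ⇒ 3j(4 2 4; -3 0 3)² = 7/1980, sgn -1
B: Δ = 2!·6!·2!/11! = 1/13860; Racah Σ t=2..2: t=2:+1/2880 = 1/2880; ⇒ 3j(4 2 4; -4 2 2)² = 2/165, sgn +1
I_A²/I_B² = (7/1980)/(2/165) = 7/24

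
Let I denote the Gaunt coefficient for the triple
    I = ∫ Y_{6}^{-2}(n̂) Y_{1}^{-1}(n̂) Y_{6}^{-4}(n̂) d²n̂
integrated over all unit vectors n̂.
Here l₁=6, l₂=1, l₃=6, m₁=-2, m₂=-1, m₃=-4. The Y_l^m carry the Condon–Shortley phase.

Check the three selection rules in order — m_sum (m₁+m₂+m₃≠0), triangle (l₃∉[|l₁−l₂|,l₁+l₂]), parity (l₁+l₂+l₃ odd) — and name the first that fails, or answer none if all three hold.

azimuthal sum: -2 − 1 − 4 = -7  ✗
5 ≤ 6 ≤ 7 (triangle on l)
L = 6 + 1 + 6 = 13 (odd)

m_sum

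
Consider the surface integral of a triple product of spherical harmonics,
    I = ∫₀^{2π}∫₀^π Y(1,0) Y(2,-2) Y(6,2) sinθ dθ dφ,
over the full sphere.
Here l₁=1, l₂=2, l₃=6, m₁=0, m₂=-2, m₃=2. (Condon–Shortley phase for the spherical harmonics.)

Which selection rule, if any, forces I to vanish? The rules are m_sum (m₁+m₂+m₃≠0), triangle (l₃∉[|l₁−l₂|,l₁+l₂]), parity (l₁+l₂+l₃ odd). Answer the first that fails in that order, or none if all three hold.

triangle

azimuthal sum: 0 − 2 + 2 = 0  ✓
1 ≤ 6 ≤ 3 (triangle on l)  ✗
L = 1 + 2 + 6 = 9 (odd)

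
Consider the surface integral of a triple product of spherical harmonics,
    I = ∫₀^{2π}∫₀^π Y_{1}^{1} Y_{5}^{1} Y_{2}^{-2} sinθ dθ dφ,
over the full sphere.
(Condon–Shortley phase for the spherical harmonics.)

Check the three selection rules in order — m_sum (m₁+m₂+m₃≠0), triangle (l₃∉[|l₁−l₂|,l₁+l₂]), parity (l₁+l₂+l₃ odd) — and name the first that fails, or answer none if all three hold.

azimuthal sum: 1 + 1 − 2 = 0  ✓
4 ≤ 2 ≤ 6 (triangle on l)  ✗
L = 1 + 5 + 2 = 8 (even)

triangle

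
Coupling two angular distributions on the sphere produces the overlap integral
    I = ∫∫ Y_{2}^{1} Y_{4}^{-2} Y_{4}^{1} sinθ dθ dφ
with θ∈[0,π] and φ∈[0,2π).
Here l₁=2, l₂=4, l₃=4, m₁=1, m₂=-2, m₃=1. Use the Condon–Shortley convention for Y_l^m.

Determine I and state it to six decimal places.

0.127700

m-sum 0 ✓  L=10 even ✓  2≤4≤6 ✓
Π(2lᵢ+1) = 5×9×9 = 405
triangle coeff Δ(2,4,4) = 1/13860
Σ_t [0,2]: t=0:+1/192 t=1:−1/36 t=2:+1/192 = -5/288
(3j)²=20/693 [(2 4 4; 0 0 0)], sign=-1
Σ_t [0,1]: t=0:+1/96 t=1:−1/240 = 1/160
(3j)²=27/1540 [(2 4 4; 1 -2 1)], sign=-1
⇒ 4πI² = 1215/5929
I = (+1)√(1215/5929/(4π)) = 0.12770047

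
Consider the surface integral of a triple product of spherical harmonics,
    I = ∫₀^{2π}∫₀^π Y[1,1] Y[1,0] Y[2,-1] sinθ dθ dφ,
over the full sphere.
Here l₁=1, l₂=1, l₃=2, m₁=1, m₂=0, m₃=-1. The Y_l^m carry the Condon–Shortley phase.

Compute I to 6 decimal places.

Checks pass: Σm=0; 4 even; l₃=2∈[0,2].
(2·1+1)(2·1+1)(2·2+1) = 45
Δ: 0! 2! 2! / 5! → 1/30
sum: t=0:+1/1 = 1/1
3j²(1 1 2; 0 0 0) = Δ·Π!·Σ² = 2/15  (sign +1)
sum: t=0:+1/2 = 1/2
3j²(1 1 2; 1 0 -1) = Δ·Π!·Σ² = 1/10  (sign -1)
combine: 4πI² = 45·2/15·1/10 = 3/5
take √, sign -1: I = -0.21850969

-0.218510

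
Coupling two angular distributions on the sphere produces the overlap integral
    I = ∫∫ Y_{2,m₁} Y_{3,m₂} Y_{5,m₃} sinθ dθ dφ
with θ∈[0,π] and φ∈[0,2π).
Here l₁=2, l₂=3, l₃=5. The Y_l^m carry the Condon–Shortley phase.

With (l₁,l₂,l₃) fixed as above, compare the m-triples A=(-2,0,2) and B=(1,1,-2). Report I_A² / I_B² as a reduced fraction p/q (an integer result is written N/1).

Shared (l₁,l₂,l₃)=(2,3,5): N and (l;000)² cancel in I_A²/I_B².
A: Δ = 0!·4!·6!/11! = 1/2310; Racah Σ t=0..0: t=0:+1/864 = 1/864; ⇒ 3j(2 3 5; -2 0 2)² = 1/66, sgn -1
B: Δ = 0!·4!·6!/11! = 1/2310; Racah Σ t=0..0: t=0:+1/288 = 1/288; ⇒ 3j(2 3 5; 1 1 -2)² = 1/22, sgn -1
I_A²/I_B² = (1/66)/(1/22) = 1/3

1/3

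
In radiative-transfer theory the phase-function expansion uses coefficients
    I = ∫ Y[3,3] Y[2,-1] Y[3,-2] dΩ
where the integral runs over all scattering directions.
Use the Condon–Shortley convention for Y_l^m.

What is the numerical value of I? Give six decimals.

Rules hold: Σm=0, L=8 even, 1≤3≤5.
N = 7·5·7 = 245
Δ = 2!·4!·2!/9! = 1/3780
Racah Σ t=0..2: t=0:+1/24 t=1:−1/4 t=2:+1/24 = -1/6
⇒ 3j(3 2 3; 0 0 0)² = 4/105, sgn +1
Racah Σ t=0..0: t=0:+1/48 = 1/48
⇒ 3j(3 2 3; 3 -1 -2)² = 5/84, sgn -1
4πI² = N·(3j₀)²·(3jₘ)² = 5/9
I = -1·√(0.555556/4π) = -0.21026104

-0.210261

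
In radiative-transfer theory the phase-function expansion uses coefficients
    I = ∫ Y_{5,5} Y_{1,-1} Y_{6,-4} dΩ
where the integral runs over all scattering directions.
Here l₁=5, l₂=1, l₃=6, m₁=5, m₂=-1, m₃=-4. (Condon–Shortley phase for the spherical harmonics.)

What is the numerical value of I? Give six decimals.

Checks pass: Σm=0; 12 even; l₃=6∈[4,6].
(2·5+1)(2·1+1)(2·6+1) = 429
Δ: 0! 10! 2! / 13! → 1/858
sum: t=0:+1/14400 = 1/14400
3j²(5 1 6; 0 0 0) = Δ·Π!·Σ² = 6/143  (sign +1)
sum: t=0:+1/7257600 = 1/7257600
3j²(5 1 6; 5 -1 -4) = Δ·Π!·Σ² = 1/858  (sign +1)
combine: 4πI² = 429·6/143·1/858 = 3/143
take √, sign +1: I = 0.04085899

0.040859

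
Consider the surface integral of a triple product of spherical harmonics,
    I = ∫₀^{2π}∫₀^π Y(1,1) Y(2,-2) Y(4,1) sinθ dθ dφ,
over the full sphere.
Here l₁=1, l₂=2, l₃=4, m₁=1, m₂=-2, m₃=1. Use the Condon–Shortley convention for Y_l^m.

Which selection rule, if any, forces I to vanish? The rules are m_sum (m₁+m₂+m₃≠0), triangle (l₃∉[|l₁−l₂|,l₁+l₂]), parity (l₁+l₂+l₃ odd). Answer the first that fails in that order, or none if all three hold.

triangle

Σmᵢ = 0  ✓
l₃∈[|l₁−l₂|,l₁+l₂]=[1,3], have l₃=4  ✗
Σlᵢ = 7 ⇒ odd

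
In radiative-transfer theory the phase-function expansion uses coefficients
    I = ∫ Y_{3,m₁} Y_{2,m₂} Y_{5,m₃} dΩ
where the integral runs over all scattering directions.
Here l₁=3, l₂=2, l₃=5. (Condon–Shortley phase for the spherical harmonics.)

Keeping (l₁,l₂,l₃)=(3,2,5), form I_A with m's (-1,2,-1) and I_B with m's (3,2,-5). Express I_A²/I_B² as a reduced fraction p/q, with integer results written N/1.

1/14

Same 3,2,5: normalisation and zero-m 3j drop out of the ratio.
A: Δ: 0! 6! 4! / 11! → 1/2310; sum: t=0:+1/1152 = 1/1152; 3j²(3 2 5; -1 2 -1) = Δ·Π!·Σ² = 1/154  (sign +1)
B: Δ: 0! 6! 4! / 11! → 1/2310; sum: t=0:+1/17280 = 1/17280; 3j²(3 2 5; 3 2 -5) = Δ·Π!·Σ² = 1/11  (sign +1)
I_A²/I_B² = (1/154)/(1/11) = 1/14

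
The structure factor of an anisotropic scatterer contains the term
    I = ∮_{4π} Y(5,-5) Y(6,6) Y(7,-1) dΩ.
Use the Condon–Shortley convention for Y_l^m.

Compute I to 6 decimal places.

-0.030399

Checks pass: Σm=0; 18 even; l₃=7∈[1,11].
(2·5+1)(2·6+1)(2·7+1) = 2145
Δ: 4! 6! 8! / 19! → 1/174594420
sum: t=0:+1/4147200 t=1:−1/207360 t=2:+1/82944 t=3:−1/207360 t=4:+1/4147200 = 1/345600
3j²(5 6 7; 0 0 0) = Δ·Π!·Σ² = 420/46189  (sign -1)
sum: t=4:+1/696729600 = 1/696729600
3j²(5 6 7; -5 6 -1) = Δ·Π!·Σ² = 5/8398  (sign +1)
combine: 4πI² = 2145·420/46189·5/8398 = 15750/1356277
take √, sign -1: I = -0.03039913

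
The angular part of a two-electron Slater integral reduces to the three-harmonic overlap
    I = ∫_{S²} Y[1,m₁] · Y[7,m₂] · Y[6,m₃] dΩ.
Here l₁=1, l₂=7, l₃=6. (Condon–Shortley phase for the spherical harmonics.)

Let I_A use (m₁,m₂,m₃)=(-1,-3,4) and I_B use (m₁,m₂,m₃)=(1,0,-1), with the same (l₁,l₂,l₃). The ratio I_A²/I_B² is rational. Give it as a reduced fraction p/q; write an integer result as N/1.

2/7

l's match ⇒ only the (l;m) 3-j factors differ between A and B.
A: triangle coeff Δ(1,7,6) = 1/1365; Σ_t [2,2]: t=2:+1/14515200 = 1/14515200; (3j)²=2/455 [(1 7 6; -1 -3 4)], sign=+1
B: triangle coeff Δ(1,7,6) = 1/1365; Σ_t [0,0]: t=0:+1/1209600 = 1/1209600; (3j)²=1/65 [(1 7 6; 1 0 -1)], sign=-1
I_A²/I_B² = (2/455)/(1/65) = 2/7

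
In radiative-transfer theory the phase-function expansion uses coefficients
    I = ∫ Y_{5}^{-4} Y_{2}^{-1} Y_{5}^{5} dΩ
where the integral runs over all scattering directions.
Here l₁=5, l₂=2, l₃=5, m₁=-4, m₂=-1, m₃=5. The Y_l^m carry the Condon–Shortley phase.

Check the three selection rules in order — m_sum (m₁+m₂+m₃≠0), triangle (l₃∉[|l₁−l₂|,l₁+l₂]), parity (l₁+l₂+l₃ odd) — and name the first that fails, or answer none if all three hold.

m₁+m₂+m₃ = -4 − 1 + 5 = 0  ✓
triangle: |5−2|=3 ≤ l₃=5 ≤ 5+2=7  ✓
parity: l₁+l₂+l₃ = 12 is even  ✓

none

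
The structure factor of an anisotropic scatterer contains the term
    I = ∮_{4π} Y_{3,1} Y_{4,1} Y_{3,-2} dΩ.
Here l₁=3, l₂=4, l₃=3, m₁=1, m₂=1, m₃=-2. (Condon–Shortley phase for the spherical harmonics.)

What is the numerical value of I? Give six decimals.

0.145070

Checks pass: Σm=0; 10 even; l₃=3∈[1,7].
(2·3+1)(2·4+1)(2·3+1) = 441
Δ: 4! 2! 4! / 11! → 1/34650
sum: t=1:−1/72 t=2:+1/16 t=3:−1/72 = 5/144
3j²(3 4 3; 0 0 0) = Δ·Π!·Σ² = 2/77  (sign -1)
sum: t=1:−1/144 t=2:+1/48 = 1/72
3j²(3 4 3; 1 1 -2) = Δ·Π!·Σ² = 16/693  (sign -1)
combine: 4πI² = 441·2/77·16/693 = 32/121
take √, sign +1: I = 0.14506992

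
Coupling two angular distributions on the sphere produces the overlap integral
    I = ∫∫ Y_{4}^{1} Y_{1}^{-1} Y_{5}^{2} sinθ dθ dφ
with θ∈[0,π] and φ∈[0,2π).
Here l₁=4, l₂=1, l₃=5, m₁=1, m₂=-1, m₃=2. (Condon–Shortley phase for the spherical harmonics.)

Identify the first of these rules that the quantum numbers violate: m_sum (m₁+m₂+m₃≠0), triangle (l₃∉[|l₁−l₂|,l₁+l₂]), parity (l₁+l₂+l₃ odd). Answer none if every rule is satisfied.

m_sum

m₁+m₂+m₃ = 1 − 1 + 2 = 2  ✗
triangle: |4−1|=3 ≤ l₃=5 ≤ 4+1=5
parity: l₁+l₂+l₃ = 10 is even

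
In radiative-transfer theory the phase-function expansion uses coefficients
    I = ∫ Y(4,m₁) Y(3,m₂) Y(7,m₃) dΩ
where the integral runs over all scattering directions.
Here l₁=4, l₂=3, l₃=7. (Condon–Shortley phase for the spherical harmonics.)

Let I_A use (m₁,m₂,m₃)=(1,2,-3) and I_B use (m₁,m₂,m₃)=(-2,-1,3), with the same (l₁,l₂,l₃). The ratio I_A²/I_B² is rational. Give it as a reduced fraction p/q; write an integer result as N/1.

4/5

Same 4,3,7: normalisation and zero-m 3j drop out of the ratio.
A: Δ: 0! 8! 6! / 15! → 1/45045; sum: t=0:+1/86400 = 1/86400; 3j²(4 3 7; 1 2 -3) = Δ·Π!·Σ² = 16/715  (sign +1)
B: Δ: 0! 8! 6! / 15! → 1/45045; sum: t=0:+1/69120 = 1/69120; 3j²(4 3 7; -2 -1 3) = Δ·Π!·Σ² = 4/143  (sign +1)
I_A²/I_B² = (16/715)/(4/143) = 4/5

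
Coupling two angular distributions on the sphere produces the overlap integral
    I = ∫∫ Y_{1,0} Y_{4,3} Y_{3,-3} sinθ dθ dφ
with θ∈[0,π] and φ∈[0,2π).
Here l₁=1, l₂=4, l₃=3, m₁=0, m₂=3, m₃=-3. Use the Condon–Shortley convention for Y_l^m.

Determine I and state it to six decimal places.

-0.162868

Checks pass: Σm=0; 8 even; l₃=3∈[3,5].
(2·1+1)(2·4+1)(2·3+1) = 189
Δ: 2! 0! 6! / 9! → 1/252
sum: t=1:−1/36 = -1/36
3j²(1 4 3; 0 0 0) = Δ·Π!·Σ² = 4/63  (sign +1)
sum: t=1:−1/720 = -1/720
3j²(1 4 3; 0 3 -3) = Δ·Π!·Σ² = 1/36  (sign -1)
combine: 4πI² = 189·4/63·1/36 = 1/3
take √, sign -1: I = -0.16286750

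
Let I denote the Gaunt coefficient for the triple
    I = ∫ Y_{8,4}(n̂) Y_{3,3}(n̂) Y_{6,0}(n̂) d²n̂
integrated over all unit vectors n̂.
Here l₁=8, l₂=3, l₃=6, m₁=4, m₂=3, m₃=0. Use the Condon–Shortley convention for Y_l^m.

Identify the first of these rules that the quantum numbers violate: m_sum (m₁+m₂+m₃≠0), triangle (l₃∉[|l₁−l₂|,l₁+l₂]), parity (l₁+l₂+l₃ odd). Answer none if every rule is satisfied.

m₁+m₂+m₃ = 4 + 3 + 0 = 7  ✗
triangle: |8−3|=5 ≤ l₃=6 ≤ 8+3=11
parity: l₁+l₂+l₃ = 17 is odd

m_sum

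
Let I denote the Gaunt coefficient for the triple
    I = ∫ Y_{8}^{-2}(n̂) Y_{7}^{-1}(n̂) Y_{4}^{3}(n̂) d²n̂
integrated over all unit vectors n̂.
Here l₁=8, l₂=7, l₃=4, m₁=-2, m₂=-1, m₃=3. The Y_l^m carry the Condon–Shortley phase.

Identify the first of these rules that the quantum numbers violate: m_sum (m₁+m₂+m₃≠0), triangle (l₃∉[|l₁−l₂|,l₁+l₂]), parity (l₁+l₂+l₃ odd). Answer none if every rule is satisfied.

parity

azimuthal sum: -2 − 1 + 3 = 0  ✓
1 ≤ 4 ≤ 15 (triangle on l)  ✓
L = 8 + 7 + 4 = 19 (odd)  ✗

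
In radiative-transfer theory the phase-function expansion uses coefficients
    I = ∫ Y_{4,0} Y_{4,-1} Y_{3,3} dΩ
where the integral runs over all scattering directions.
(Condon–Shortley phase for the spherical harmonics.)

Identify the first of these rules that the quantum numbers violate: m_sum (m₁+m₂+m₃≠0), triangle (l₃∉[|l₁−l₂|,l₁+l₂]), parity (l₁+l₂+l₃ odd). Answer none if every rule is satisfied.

m_sum

azimuthal sum: 0 − 1 + 3 = 2  ✗
0 ≤ 3 ≤ 8 (triangle on l)
L = 4 + 4 + 3 = 11 (odd)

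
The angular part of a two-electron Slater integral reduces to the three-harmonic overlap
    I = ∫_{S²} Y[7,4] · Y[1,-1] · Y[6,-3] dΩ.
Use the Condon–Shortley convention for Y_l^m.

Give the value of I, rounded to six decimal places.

0.259489

Checks pass: Σm=0; 14 even; l₃=6∈[6,8].
(2·7+1)(2·1+1)(2·6+1) = 585
Δ: 2! 12! 0! / 15! → 1/1365
sum: t=1:−1/518400 = -1/518400
3j²(7 1 6; 0 0 0) = Δ·Π!·Σ² = 7/195  (sign -1)
sum: t=0:+1/4354560 = 1/4354560
3j²(7 1 6; 4 -1 -3) = Δ·Π!·Σ² = 11/273  (sign -1)
combine: 4πI² = 585·7/195·11/273 = 11/13
take √, sign +1: I = 0.25948947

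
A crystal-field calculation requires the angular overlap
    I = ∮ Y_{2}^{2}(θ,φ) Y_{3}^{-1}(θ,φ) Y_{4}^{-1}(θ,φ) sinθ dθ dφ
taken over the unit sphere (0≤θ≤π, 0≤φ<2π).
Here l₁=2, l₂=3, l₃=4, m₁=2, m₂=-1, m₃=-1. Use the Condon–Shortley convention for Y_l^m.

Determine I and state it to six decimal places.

0.000000

L=9 odd ⇒ parity kills the (l;000) factor ⇒ I = 0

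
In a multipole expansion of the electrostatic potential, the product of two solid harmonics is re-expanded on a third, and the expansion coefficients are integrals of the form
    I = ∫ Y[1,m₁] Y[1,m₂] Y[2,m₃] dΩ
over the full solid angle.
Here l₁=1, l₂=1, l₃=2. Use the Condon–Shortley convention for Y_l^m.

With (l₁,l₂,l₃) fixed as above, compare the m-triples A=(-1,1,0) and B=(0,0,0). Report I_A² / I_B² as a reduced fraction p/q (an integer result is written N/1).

1/4

Same 1,1,2: normalisation and zero-m 3j drop out of the ratio.
A: Δ: 0! 2! 2! / 5! → 1/30; sum: t=0:+1/4 = 1/4; 3j²(1 1 2; -1 1 0) = Δ·Π!·Σ² = 1/30  (sign +1)
B: Δ: 0! 2! 2! / 5! → 1/30; sum: t=0:+1/1 = 1/1; 3j²(1 1 2; 0 0 0) = Δ·Π!·Σ² = 2/15  (sign +1)
I_A²/I_B² = (1/30)/(2/15) = 1/4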